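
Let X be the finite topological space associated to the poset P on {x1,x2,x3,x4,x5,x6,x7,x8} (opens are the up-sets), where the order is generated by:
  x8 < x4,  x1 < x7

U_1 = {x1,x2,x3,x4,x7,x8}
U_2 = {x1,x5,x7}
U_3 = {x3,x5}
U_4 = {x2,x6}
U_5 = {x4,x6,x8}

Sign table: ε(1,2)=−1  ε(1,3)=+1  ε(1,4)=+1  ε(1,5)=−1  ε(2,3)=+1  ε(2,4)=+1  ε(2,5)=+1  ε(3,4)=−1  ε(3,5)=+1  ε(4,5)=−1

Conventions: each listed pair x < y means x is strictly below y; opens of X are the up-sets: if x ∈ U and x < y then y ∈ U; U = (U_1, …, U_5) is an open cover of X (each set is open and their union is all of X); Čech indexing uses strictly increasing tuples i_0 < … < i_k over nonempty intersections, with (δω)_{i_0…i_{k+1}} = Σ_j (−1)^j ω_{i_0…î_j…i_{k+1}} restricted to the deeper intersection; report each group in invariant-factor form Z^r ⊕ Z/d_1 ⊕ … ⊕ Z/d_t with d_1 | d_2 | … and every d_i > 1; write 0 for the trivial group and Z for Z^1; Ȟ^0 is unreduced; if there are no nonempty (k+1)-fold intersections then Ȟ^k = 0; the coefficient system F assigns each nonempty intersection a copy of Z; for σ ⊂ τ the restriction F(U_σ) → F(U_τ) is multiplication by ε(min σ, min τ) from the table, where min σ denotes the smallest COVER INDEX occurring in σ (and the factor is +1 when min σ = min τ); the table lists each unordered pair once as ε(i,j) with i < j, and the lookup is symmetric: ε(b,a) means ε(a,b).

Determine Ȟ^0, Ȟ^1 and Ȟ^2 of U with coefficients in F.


Ȟ^0 = 0,  Ȟ^1 = Z ⊕ Z/2,  Ȟ^2 = 0

nerve simplices:
  U12={x1,x7} U13={x3} U14={x2} U15={x4,x8} U23={x5} U45={x6}
C dims 5,6; δ0: rk 5, SNF 1^4·2
degree 0: 5−5−0 = 0 → Ȟ^0 ≅ 0
degree 1: 6−0−5 = 1 plus torsion [2] → Ȟ^1 ≅ Z ⊕ Z/2
degree 2: 0−0−0 = 0 → Ȟ^2 ≅ 0


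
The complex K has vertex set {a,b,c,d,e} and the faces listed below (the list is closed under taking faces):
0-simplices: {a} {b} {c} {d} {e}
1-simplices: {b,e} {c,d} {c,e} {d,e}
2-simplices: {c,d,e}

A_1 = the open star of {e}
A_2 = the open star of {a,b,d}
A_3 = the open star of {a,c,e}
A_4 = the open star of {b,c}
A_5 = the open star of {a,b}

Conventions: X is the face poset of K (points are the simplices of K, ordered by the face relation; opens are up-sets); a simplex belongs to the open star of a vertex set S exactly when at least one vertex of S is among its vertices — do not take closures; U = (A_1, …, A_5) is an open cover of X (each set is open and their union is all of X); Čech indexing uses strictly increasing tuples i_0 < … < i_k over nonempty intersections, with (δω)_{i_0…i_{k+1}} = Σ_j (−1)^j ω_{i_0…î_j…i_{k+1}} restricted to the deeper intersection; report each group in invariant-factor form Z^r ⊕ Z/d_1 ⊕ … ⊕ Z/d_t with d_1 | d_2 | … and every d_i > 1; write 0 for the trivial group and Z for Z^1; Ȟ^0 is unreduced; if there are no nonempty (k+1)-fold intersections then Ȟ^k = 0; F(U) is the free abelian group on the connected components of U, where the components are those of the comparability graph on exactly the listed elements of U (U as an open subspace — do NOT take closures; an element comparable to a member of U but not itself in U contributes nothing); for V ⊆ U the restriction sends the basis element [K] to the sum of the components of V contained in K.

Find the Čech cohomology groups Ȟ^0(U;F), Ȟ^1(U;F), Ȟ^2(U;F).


nonempty intersections:
  A1={{e},{b,e},{c,e},{d,e},{c,d,e}} A2={{a},{b},{d},{b,e},{c,d},{d,e},{c,d,e}} A3={{a},{c},{e},{b,e},{c,d},{c,e},{d,e},{c,d,e}} A4={{b},{c},{b,e},{c,d},{c,e},{c,d,e}} A5={{a},{b},{b,e}}
  A12={{b,e},{d,e},{c,d,e}} A13={{e},{b,e},{c,e},{d,e},{c,d,e}} A14={{b,e},{c,e},{c,d,e}} A15={{b,e}} A23={{a},{b,e},{c,d},{d,e},{c,d,e}} A24={{b},{b,e},{c,d},{c,d,e}} A25={{a},{b},{b,e}} A34={{c},{b,e},{c,d},{c,e},{c,d,e}} A35={{a},{b,e}} A45={{b},{b,e}}
  A123={{b,e},{d,e},{c,d,e}} A124={{b,e},{c,d,e}} A125={{b,e}} A134={{b,e},{c,e},{c,d,e}} A135={{b,e}} A145={{b,e}} A234={{b,e},{c,d},{c,d,e}} A235={{a},{b,e}} A245={{b},{b,e}} A345={{b,e}}
  A1234={{b,e},{c,d,e}} A1235={{b,e}} A1245={{b,e}} A1345={{b,e}} A2345={{b,e}}
  A12345={{b,e}}
components per intersection:
  A1: {{e},{b,e},{c,e},{d,e},{c,d,e}}
  A2: {{a}} {{b},{b,e}} {{d},{c,d},{d,e},{c,d,e}}
  A3: {{a}} {{c},{e},{b,e},{c,d},{c,e},{d,e},{c,d,e}}
  A4: {{b},{b,e}} {{c},{c,d},{c,e},{c,d,e}}
  A5: {{a}} {{b},{b,e}}
  A12: {{b,e}} {{d,e},{c,d,e}}
  A13: {{e},{b,e},{c,e},{d,e},{c,d,e}}
  A14: {{b,e}} {{c,e},{c,d,e}}
  A15: {{b,e}}
  A23: {{a}} {{b,e}} {{c,d},{d,e},{c,d,e}}
  A24: {{b},{b,e}} {{c,d},{c,d,e}}
  A25: {{a}} {{b},{b,e}}
  A34: {{c},{c,d},{c,e},{c,d,e}} {{b,e}}
  A35: {{a}} {{b,e}}
  A45: {{b},{b,e}}
  A123: {{b,e}} {{d,e},{c,d,e}}
  A124: {{b,e}} {{c,d,e}}
  A125: {{b,e}}
  A134: {{b,e}} {{c,e},{c,d,e}}
  A135: {{b,e}}
  A145: {{b,e}}
  A234: {{b,e}} {{c,d},{c,d,e}}
  A235: {{a}} {{b,e}}
  A245: {{b},{b,e}}
  A345: {{b,e}}
  A1234: {{b,e}} {{c,d,e}}
  A1235: {{b,e}}
  A1245: {{b,e}}
  A1345: {{b,e}}
  A2345: {{b,e}}
  A12345: {{b,e}}
C dims 10,18,15,6; δ0: rk 8, SNF 1^8; δ1: rk 10, SNF 1^10; δ2: rk 5, SNF 1^5
Ȟ^0: (10−8)−0=2 ⇒ Z^2
Ȟ^1: (18−10)−8=0 ⇒ 0
Ȟ^2: (15−5)−10=0 ⇒ 0

Ȟ^0 = Z^2, Ȟ^1 = 0 and Ȟ^2 = 0


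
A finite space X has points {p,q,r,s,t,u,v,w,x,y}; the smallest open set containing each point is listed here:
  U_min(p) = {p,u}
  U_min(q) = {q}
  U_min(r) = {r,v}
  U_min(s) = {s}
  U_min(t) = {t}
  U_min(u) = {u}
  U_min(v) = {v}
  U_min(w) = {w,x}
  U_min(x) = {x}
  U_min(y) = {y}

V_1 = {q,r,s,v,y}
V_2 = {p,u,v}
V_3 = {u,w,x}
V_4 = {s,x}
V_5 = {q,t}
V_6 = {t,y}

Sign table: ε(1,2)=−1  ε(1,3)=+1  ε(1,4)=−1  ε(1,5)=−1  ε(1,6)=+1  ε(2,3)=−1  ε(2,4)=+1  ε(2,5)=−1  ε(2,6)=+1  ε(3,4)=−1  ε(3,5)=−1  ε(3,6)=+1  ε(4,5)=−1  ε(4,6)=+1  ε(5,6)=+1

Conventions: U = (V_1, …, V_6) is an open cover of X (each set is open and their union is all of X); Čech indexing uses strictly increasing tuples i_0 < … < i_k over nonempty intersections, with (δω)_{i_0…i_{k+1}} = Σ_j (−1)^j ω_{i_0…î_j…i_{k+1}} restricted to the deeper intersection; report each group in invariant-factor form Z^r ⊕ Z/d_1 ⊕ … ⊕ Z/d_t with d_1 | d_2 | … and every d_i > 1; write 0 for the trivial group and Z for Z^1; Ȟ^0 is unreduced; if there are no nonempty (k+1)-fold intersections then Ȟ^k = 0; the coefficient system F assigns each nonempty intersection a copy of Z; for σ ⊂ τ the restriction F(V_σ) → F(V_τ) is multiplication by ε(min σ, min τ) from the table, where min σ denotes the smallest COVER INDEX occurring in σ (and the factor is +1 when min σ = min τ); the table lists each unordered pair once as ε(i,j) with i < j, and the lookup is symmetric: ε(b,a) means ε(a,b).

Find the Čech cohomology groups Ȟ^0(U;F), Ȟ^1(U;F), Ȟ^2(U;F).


nonempty overlaps:
  V12={v} V14={s} V15={q} V16={y} V23={u} V34={x} V56={t}
C dims 6,7; δ0: rk 6, SNF 1^5·2
degree 0: 6−6−0 = 0 → Ȟ^0 ≅ 0
degree 1: 7−0−6 = 1 plus torsion [2] → Ȟ^1 ≅ Z ⊕ Z/2
degree 2: 0−0−0 = 0 → Ȟ^2 ≅ 0

Ȟ^0 = 0, Ȟ^1 = Z ⊕ Z/2 and Ȟ^2 = 0


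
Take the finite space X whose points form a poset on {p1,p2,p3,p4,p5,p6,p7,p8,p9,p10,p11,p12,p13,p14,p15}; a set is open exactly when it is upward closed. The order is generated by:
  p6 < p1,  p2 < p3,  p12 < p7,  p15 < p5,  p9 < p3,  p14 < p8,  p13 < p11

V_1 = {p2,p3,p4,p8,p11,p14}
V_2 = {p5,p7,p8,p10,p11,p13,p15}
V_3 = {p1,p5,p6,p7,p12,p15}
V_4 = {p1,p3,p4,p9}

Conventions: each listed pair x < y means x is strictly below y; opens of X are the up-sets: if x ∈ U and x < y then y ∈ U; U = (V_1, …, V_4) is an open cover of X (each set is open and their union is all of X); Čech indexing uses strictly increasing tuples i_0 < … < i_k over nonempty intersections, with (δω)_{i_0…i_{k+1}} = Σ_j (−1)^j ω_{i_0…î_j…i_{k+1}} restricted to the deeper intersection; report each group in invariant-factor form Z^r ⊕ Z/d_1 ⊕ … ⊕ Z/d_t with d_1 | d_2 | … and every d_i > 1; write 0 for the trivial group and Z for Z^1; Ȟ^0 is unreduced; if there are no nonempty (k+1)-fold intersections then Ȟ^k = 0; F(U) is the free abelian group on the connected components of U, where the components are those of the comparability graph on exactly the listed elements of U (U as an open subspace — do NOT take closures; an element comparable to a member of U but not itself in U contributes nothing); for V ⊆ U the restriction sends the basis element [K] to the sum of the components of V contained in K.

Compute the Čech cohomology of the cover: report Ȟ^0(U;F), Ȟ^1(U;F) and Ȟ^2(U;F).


cover nerve:
  V12={p8,p11} V14={p3,p4} V23={p5,p7,p15} V34={p1}
components per intersection:
  V1: {p2,p3} {p4} {p8,p14} {p11}
  V2: {p5,p15} {p7} {p8} {p10} {p11,p13}
  V3: {p1,p6} {p5,p15} {p7,p12}
  V4: {p1} {p3,p9} {p4}
  V12: {p8} {p11}
  V14: {p3} {p4}
  V23: {p5,p15} {p7}
  V34: {p1}
C dims 15,7; δ0: rk 7, SNF 1^7
Ȟ^0: (15−7)−0=8 ⇒ Z^8
Ȟ^1: (7−0)−7=0 ⇒ 0
Ȟ^2: (0−0)−0=0 ⇒ 0

Ȟ^0 = Z^8; Ȟ^1 = 0; Ȟ^2 = 0


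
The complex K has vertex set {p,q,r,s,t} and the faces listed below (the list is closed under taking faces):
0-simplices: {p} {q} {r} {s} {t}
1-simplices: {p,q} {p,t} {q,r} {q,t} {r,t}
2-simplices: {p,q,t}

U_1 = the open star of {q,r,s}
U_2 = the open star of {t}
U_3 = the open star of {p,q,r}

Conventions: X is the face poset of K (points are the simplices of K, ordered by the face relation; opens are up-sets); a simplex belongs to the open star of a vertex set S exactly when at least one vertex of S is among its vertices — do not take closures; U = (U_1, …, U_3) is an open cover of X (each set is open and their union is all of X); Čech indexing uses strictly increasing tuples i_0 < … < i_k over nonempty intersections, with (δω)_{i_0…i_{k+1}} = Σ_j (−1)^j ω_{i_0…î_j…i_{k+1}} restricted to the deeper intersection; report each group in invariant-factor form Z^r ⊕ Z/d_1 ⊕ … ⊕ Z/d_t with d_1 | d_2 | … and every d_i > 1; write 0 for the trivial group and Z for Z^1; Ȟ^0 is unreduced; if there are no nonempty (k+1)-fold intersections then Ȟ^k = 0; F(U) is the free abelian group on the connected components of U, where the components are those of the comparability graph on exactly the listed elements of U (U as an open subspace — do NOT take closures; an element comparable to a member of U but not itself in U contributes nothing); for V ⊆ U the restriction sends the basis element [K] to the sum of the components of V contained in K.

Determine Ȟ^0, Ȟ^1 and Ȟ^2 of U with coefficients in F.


Ȟ^0 ≅ Z^2,  Ȟ^1 ≅ Z,  Ȟ^2 ≅ 0

cover nerve:
  U1={{q},{r},{s},{p,q},{q,r},{q,t},{r,t},{p,q,t}} U2={{t},{p,t},{q,t},{r,t},{p,q,t}} U3={{p},{q},{r},{p,q},{p,t},{q,r},{q,t},{r,t},{p,q,t}}
  U12={{q,t},{r,t},{p,q,t}} U13={{q},{r},{p,q},{q,r},{q,t},{r,t},{p,q,t}} U23={{p,t},{q,t},{r,t},{p,q,t}}
  U123={{q,t},{r,t},{p,q,t}}
components per intersection:
  U1: {{q},{r},{p,q},{q,r},{q,t},{r,t},{p,q,t}} {{s}}
  U2: {{t},{p,t},{q,t},{r,t},{p,q,t}}
  U3: {{p},{q},{r},{p,q},{p,t},{q,r},{q,t},{r,t},{p,q,t}}
  U12: {{q,t},{p,q,t}} {{r,t}}
  U13: {{q},{r},{p,q},{q,r},{q,t},{r,t},{p,q,t}}
  U23: {{p,t},{q,t},{p,q,t}} {{r,t}}
  U123: {{q,t},{p,q,t}} {{r,t}}
C dims 4,5,2; δ0: rk 2, SNF 1^2; δ1: rk 2, SNF 1^2
Ȟ^0: (4−2)−0=2 ⇒ Z^2
Ȟ^1: (5−2)−2=1 ⇒ Z
Ȟ^2: (2−0)−2=0 ⇒ 0


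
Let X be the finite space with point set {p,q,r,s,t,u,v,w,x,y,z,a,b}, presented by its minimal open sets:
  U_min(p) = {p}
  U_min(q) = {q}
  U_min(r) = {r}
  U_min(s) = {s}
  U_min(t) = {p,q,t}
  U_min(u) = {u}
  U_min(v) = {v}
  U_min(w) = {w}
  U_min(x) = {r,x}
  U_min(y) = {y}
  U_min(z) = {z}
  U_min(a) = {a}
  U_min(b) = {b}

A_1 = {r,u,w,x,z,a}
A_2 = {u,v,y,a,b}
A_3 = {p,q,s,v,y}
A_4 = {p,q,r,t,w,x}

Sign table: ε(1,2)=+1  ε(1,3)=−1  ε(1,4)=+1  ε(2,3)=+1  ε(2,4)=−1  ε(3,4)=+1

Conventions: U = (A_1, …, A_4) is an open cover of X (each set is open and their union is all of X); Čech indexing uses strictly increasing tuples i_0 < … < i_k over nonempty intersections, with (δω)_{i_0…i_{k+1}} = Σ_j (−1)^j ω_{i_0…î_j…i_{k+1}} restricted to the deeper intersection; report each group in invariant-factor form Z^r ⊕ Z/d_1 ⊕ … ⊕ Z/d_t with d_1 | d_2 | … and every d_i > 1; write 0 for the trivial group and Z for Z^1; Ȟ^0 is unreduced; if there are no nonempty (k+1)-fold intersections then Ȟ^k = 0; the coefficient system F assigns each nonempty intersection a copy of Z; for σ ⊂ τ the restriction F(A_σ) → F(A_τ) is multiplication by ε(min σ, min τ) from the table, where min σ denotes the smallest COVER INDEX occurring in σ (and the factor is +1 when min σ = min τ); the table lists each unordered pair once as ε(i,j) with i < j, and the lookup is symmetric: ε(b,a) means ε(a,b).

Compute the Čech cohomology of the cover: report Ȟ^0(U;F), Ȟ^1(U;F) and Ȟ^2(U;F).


Ȟ^0 ≅ Z; Ȟ^1 ≅ Z; Ȟ^2 ≅ 0

nerve simplices:
  A12={u,a} A14={r,w,x} A23={v,y} A34={p,q}
C dims 4,4; δ0: rk 3, SNF 1^3
degree 0: 4−3−0 = 1 → Ȟ^0 ≅ Z
degree 1: 4−0−3 = 1 → Ȟ^1 ≅ Z
degree 2: 0−0−0 = 0 → Ȟ^2 ≅ 0


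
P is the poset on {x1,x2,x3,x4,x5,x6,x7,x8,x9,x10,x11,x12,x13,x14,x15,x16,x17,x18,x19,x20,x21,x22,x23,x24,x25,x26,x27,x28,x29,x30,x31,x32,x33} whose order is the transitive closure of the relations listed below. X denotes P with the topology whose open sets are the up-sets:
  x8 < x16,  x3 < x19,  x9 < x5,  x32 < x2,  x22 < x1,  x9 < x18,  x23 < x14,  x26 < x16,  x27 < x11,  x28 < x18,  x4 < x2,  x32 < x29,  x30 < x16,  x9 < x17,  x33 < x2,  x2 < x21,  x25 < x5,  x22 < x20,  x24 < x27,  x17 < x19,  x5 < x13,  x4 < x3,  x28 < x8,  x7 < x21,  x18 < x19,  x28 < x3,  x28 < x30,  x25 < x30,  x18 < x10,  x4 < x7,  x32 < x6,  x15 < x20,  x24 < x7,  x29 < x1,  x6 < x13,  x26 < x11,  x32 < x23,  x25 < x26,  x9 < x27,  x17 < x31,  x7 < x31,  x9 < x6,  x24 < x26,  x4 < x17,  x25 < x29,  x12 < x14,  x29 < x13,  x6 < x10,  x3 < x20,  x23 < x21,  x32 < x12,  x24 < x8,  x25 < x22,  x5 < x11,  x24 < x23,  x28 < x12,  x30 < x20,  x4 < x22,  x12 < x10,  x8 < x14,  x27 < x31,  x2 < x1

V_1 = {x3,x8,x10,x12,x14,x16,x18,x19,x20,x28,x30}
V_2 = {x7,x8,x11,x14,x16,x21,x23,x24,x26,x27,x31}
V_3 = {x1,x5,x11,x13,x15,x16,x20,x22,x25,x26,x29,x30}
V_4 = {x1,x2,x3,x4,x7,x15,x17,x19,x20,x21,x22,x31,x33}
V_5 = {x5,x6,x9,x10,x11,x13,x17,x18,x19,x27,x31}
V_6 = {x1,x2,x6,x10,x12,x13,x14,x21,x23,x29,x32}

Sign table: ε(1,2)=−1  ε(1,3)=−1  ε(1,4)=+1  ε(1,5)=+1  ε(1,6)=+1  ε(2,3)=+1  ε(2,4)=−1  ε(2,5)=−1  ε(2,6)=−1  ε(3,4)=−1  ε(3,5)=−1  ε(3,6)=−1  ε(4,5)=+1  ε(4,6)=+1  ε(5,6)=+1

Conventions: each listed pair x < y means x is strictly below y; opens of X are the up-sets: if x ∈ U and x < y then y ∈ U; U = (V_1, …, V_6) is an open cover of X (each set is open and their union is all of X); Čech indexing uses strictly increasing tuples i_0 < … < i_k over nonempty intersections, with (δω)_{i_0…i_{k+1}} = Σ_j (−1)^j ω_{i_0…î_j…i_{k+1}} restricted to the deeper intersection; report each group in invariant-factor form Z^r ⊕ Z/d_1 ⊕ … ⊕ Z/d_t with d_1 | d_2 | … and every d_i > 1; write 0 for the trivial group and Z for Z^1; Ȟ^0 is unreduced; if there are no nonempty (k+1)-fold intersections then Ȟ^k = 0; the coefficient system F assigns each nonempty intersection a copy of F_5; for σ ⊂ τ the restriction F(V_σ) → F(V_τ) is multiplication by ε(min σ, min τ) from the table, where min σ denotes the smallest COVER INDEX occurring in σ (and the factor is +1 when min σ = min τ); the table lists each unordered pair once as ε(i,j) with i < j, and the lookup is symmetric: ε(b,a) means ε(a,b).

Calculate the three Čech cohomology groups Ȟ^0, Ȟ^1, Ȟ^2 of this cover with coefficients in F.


Ȟ^0 = Z/5,  Ȟ^1 = 0,  Ȟ^2 = 0

intersection data:
  V12={x8,x14,x16} V13={x16,x20,x30} V14={x3,x19,x20} V15={x10,x18,x19} V16={x10,x12,x14} V23={x11,x16,x26} V24={x7,x21,x31} V25={x11,x27,x31} V26={x14,x21,x23} V34={x1,x15,x20,x22} V35={x5,x11,x13} V36={x1,x13,x29} V45={x17,x19,x31} V46={x1,x2,x21} V56={x6,x10,x13}
  V123={x16} V126={x14} V134={x20} V145={x19} V156={x10} V235={x11} V245={x31} V246={x21} V346={x1} V356={x13}
C dims 6,15,10; δ0: rk_F5 5; δ1: rk_F5 10
Ȟ^0 = (6 − 5) − 0 = 1, so Ȟ^0 ≅ Z/5
Ȟ^1 = (15 − 10) − 5 = 0, so Ȟ^1 ≅ 0
Ȟ^2 = (10 − 0) − 10 = 0, so Ȟ^2 ≅ 0


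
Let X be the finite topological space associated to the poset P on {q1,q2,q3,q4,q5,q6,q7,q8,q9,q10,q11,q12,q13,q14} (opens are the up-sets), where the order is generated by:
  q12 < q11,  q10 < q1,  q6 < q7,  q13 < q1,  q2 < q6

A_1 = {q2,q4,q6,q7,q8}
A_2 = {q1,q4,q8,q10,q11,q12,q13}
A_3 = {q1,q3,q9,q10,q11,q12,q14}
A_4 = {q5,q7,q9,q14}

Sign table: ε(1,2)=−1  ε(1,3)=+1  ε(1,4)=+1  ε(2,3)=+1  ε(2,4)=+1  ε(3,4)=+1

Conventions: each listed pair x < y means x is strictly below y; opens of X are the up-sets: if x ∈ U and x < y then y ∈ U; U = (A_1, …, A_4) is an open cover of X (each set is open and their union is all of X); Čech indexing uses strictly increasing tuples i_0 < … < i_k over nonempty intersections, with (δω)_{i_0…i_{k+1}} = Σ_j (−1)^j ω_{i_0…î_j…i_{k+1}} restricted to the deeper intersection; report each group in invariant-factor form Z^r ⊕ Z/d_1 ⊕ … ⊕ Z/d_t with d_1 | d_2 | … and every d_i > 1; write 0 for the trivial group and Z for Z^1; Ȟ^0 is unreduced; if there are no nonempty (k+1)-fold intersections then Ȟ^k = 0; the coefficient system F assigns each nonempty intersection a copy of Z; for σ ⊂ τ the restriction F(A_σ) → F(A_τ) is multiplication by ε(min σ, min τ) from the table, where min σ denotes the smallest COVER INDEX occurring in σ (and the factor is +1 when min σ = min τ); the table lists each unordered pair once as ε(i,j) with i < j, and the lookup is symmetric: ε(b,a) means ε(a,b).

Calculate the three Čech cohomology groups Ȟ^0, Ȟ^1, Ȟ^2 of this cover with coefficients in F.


nerve of the cover:
  A12={q4,q8} A14={q7} A23={q1,q10,q11,q12} A34={q9,q14}
C dims 4,4; δ0: rk 4, SNF 1^3·2
Ȟ^0 = (4 − 4) − 0 = 0, so Ȟ^0 ≅ 0
Ȟ^1 = (4 − 0) − 4 = 0 plus torsion [2], so Ȟ^1 ≅ Z/2
Ȟ^2 = (0 − 0) − 0 = 0, so Ȟ^2 ≅ 0

Ȟ^0 = 0, Ȟ^1 = Z/2 and Ȟ^2 = 0


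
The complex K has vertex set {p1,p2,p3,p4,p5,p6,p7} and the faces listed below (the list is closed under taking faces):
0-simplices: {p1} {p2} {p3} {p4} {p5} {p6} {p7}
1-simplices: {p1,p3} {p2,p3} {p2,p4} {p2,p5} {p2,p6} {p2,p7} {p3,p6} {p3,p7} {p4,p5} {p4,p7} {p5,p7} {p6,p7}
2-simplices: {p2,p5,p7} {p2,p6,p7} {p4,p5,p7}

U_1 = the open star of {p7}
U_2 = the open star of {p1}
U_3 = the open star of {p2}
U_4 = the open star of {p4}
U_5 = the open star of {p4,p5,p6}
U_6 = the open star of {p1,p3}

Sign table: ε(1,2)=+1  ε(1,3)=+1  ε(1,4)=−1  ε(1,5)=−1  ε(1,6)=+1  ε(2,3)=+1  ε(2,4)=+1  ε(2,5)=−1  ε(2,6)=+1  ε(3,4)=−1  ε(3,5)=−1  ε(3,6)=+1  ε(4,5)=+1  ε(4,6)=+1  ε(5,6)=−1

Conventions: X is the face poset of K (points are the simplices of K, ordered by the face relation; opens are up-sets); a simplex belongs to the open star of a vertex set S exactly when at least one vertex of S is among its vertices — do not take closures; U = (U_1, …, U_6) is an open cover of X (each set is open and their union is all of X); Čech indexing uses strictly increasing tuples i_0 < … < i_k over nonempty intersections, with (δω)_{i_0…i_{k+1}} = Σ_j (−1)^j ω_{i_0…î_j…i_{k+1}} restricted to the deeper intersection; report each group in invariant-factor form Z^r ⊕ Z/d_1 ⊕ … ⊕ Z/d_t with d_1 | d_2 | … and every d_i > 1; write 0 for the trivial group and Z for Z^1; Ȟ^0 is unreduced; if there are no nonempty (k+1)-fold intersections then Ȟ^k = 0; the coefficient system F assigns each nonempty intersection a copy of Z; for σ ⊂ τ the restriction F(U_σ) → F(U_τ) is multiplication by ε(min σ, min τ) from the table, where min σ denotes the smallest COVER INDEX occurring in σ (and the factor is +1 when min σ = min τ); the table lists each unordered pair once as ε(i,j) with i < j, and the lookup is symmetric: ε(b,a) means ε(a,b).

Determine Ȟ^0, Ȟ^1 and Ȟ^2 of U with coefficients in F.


intersection data:
  U1={{p7},{p2,p7},{p3,p7},{p4,p7},{p5,p7},{p6,p7},{p2,p5,p7},{p2,p6,p7},{p4,p5,p7}} U2={{p1},{p1,p3}} U3={{p2},{p2,p3},{p2,p4},{p2,p5},{p2,p6},{p2,p7},{p2,p5,p7},{p2,p6,p7}} U4={{p4},{p2,p4},{p4,p5},{p4,p7},{p4,p5,p7}} U5={{p4},{p5},{p6},{p2,p4},{p2,p5},{p2,p6},{p3,p6},{p4,p5},{p4,p7},{p5,p7},{p6,p7},{p2,p5,p7},{p2,p6,p7},{p4,p5,p7}} U6={{p1},{p3},{p1,p3},{p2,p3},{p3,p6},{p3,p7}}
  U13={{p2,p7},{p2,p5,p7},{p2,p6,p7}} U14={{p4,p7},{p4,p5,p7}} U15={{p4,p7},{p5,p7},{p6,p7},{p2,p5,p7},{p2,p6,p7},{p4,p5,p7}} U16={{p3,p7}} U26={{p1},{p1,p3}} U34={{p2,p4}} U35={{p2,p4},{p2,p5},{p2,p6},{p2,p5,p7},{p2,p6,p7}} U36={{p2,p3}} U45={{p4},{p2,p4},{p4,p5},{p4,p7},{p4,p5,p7}} U56={{p3,p6}}
  U135={{p2,p5,p7},{p2,p6,p7}} U145={{p4,p7},{p4,p5,p7}} U345={{p2,p4}}
C dims 6,10,3; δ0: rk 5, SNF 1^5; δ1: rk 3, SNF 1^3
Ȟ^0 = (6 − 5) − 0 = 1, so Ȟ^0 ≅ Z
Ȟ^1 = (10 − 3) − 5 = 2, so Ȟ^1 ≅ Z^2
Ȟ^2 = (3 − 0) − 3 = 0, so Ȟ^2 ≅ 0

Ȟ^0(U;F) ≅ Z; Ȟ^1(U;F) ≅ Z^2; Ȟ^2(U;F) ≅ 0


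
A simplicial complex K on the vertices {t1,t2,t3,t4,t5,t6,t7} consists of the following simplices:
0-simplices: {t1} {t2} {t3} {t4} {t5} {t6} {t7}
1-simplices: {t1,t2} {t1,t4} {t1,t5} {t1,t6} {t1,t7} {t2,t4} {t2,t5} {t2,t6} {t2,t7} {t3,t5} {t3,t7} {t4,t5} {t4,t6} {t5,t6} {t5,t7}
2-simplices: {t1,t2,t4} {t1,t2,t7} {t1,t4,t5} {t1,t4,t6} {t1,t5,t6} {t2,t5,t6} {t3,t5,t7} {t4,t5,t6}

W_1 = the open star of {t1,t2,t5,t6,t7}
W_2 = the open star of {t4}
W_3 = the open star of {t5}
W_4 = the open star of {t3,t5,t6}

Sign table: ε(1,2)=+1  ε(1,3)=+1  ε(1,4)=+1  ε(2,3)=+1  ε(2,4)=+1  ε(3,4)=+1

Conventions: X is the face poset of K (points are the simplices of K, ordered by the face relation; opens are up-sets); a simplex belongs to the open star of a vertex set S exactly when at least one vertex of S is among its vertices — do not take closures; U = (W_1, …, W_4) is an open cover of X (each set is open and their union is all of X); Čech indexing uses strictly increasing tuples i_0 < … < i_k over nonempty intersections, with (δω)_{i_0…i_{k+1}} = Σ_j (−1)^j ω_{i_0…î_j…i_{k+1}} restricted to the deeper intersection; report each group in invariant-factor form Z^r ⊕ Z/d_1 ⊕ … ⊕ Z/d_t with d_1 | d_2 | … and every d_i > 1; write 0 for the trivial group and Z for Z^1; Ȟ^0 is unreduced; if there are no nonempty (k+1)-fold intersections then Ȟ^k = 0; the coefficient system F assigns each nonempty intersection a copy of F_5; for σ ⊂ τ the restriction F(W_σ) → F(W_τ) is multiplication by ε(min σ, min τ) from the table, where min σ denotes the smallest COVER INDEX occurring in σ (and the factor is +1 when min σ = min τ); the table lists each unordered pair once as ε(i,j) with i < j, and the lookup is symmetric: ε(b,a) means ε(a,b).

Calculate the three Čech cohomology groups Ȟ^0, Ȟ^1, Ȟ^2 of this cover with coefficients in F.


cover nerve:
  W1={{t1},{t2},{t5},{t6},{t7},{t1,t2},{t1,t4},{t1,t5},{t1,t6},{t1,t7},{t2,t4},{t2,t5},{t2,t6},{t2,t7},{t3,t5},{t3,t7},{t4,t5},{t4,t6},{t5,t6},{t5,t7},{t1,t2,t4},{t1,t2,t7},{t1,t4,t5},{t1,t4,t6},{t1,t5,t6},{t2,t5,t6},{t3,t5,t7},{t4,t5,t6}} W2={{t4},{t1,t4},{t2,t4},{t4,t5},{t4,t6},{t1,t2,t4},{t1,t4,t5},{t1,t4,t6},{t4,t5,t6}} W3={{t5},{t1,t5},{t2,t5},{t3,t5},{t4,t5},{t5,t6},{t5,t7},{t1,t4,t5},{t1,t5,t6},{t2,t5,t6},{t3,t5,t7},{t4,t5,t6}} W4={{t3},{t5},{t6},{t1,t5},{t1,t6},{t2,t5},{t2,t6},{t3,t5},{t3,t7},{t4,t5},{t4,t6},{t5,t6},{t5,t7},{t1,t4,t5},{t1,t4,t6},{t1,t5,t6},{t2,t5,t6},{t3,t5,t7},{t4,t5,t6}}
  W12={{t1,t4},{t2,t4},{t4,t5},{t4,t6},{t1,t2,t4},{t1,t4,t5},{t1,t4,t6},{t4,t5,t6}} W13={{t5},{t1,t5},{t2,t5},{t3,t5},{t4,t5},{t5,t6},{t5,t7},{t1,t4,t5},{t1,t5,t6},{t2,t5,t6},{t3,t5,t7},{t4,t5,t6}} W14={{t5},{t6},{t1,t5},{t1,t6},{t2,t5},{t2,t6},{t3,t5},{t3,t7},{t4,t5},{t4,t6},{t5,t6},{t5,t7},{t1,t4,t5},{t1,t4,t6},{t1,t5,t6},{t2,t5,t6},{t3,t5,t7},{t4,t5,t6}} W23={{t4,t5},{t1,t4,t5},{t4,t5,t6}} W24={{t4,t5},{t4,t6},{t1,t4,t5},{t1,t4,t6},{t4,t5,t6}} W34={{t5},{t1,t5},{t2,t5},{t3,t5},{t4,t5},{t5,t6},{t5,t7},{t1,t4,t5},{t1,t5,t6},{t2,t5,t6},{t3,t5,t7},{t4,t5,t6}}
  W123={{t4,t5},{t1,t4,t5},{t4,t5,t6}} W124={{t4,t5},{t4,t6},{t1,t4,t5},{t1,t4,t6},{t4,t5,t6}} W134={{t5},{t1,t5},{t2,t5},{t3,t5},{t4,t5},{t5,t6},{t5,t7},{t1,t4,t5},{t1,t5,t6},{t2,t5,t6},{t3,t5,t7},{t4,t5,t6}} W234={{t4,t5},{t1,t4,t5},{t4,t5,t6}}
  W1234={{t4,t5},{t1,t4,t5},{t4,t5,t6}}
C dims 4,6,4,1; δ0: rk_F5 3; δ1: rk_F5 3; δ2: rk_F5 1
Ȟ^0: (4−3)−0=1 ⇒ Z/5
Ȟ^1: (6−3)−3=0 ⇒ 0
Ȟ^2: (4−1)−3=0 ⇒ 0

Ȟ^0(U;F) ≅ Z/5, Ȟ^1(U;F) ≅ 0, Ȟ^2(U;F) ≅ 0


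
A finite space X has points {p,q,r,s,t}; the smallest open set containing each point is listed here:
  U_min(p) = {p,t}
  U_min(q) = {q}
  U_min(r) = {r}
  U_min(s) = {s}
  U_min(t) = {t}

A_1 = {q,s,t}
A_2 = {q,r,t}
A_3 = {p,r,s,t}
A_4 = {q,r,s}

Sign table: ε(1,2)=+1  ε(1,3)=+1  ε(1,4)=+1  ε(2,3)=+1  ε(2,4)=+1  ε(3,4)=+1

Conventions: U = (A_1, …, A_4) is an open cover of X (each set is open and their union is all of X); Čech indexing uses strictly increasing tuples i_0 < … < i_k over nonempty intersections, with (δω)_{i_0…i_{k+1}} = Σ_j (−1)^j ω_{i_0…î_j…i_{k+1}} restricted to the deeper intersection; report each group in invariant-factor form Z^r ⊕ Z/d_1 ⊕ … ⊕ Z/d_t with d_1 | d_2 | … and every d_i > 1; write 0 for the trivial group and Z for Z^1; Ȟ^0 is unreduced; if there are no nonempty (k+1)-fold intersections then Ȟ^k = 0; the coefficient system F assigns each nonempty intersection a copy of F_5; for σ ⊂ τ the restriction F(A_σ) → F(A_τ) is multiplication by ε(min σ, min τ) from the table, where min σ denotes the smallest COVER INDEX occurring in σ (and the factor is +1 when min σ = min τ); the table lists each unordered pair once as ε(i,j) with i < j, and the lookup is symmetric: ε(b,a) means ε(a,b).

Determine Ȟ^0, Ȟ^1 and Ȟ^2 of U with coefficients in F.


Ȟ^0 ≅ Z/5; Ȟ^1 ≅ 0; Ȟ^2 ≅ Z/5

nonempty intersections:
  A12={q,t} A13={s,t} A14={q,s} A23={r,t} A24={q,r} A34={r,s}
  A123={t} A124={q} A134={s} A234={r}
C dims 4,6,4; δ0: rk_F5 3; δ1: rk_F5 3
Ȟ^0: (4−3)−0=1 ⇒ Z/5
Ȟ^1: (6−3)−3=0 ⇒ 0
Ȟ^2: (4−0)−3=1 ⇒ Z/5


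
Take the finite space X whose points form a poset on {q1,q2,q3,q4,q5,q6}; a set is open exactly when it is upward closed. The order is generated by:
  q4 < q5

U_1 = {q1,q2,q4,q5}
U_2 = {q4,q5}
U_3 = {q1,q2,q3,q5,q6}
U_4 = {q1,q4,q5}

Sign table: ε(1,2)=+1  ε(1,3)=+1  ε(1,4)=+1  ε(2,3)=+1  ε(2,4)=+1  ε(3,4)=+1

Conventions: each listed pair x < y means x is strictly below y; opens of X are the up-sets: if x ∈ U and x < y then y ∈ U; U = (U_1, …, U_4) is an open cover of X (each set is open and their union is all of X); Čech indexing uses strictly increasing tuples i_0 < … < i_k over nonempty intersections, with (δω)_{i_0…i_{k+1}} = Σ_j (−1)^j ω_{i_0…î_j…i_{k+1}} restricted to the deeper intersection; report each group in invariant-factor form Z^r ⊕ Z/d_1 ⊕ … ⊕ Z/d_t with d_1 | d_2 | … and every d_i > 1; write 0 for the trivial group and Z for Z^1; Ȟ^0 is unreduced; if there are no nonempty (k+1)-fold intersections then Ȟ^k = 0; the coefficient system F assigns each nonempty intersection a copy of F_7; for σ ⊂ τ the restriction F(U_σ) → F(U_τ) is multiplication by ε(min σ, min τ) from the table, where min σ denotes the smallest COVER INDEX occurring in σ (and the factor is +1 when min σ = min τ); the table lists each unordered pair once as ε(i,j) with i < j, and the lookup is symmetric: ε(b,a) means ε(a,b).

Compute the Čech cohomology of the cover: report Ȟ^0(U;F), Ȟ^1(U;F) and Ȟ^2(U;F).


Ȟ^0 = Z/7, Ȟ^1 = 0 and Ȟ^2 = 0

nonempty intersections:
  U12={q4,q5} U13={q1,q2,q5} U14={q1,q4,q5} U23={q5} U24={q4,q5} U34={q1,q5}
  U123={q5} U124={q4,q5} U134={q1,q5} U234={q5}
  U1234={q5}
C dims 4,6,4,1; δ0: rk_F7 3; δ1: rk_F7 3; δ2: rk_F7 1
Ȟ^0: (4−3)−0=1 ⇒ Z/7
Ȟ^1: (6−3)−3=0 ⇒ 0
Ȟ^2: (4−1)−3=0 ⇒ 0


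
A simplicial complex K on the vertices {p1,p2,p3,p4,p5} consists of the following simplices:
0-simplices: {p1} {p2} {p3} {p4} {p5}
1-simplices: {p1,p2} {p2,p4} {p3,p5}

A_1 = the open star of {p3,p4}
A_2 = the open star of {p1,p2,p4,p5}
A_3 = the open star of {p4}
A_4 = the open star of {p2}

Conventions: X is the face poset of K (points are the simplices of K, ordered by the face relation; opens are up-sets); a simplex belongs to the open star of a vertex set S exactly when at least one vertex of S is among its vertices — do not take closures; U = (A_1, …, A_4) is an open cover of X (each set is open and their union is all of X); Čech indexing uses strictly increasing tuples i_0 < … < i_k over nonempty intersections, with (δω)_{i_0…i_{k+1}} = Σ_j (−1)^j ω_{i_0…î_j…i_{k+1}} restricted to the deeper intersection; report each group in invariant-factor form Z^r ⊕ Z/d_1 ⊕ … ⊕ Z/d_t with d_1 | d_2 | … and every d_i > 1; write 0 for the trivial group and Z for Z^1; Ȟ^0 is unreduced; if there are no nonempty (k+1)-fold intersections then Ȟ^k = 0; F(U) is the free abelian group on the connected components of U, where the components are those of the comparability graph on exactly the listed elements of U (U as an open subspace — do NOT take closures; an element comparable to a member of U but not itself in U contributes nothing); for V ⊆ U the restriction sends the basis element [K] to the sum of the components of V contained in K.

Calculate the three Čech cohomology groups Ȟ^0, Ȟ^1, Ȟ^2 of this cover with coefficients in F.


nerve of the cover:
  A1={{p3},{p4},{p2,p4},{p3,p5}} A2={{p1},{p2},{p4},{p5},{p1,p2},{p2,p4},{p3,p5}} A3={{p4},{p2,p4}} A4={{p2},{p1,p2},{p2,p4}}
  A12={{p4},{p2,p4},{p3,p5}} A13={{p4},{p2,p4}} A14={{p2,p4}} A23={{p4},{p2,p4}} A24={{p2},{p1,p2},{p2,p4}} A34={{p2,p4}}
  A123={{p4},{p2,p4}} A124={{p2,p4}} A134={{p2,p4}} A234={{p2,p4}}
  A1234={{p2,p4}}
components per intersection:
  A1: {{p3},{p3,p5}} {{p4},{p2,p4}}
  A2: {{p1},{p2},{p4},{p1,p2},{p2,p4}} {{p5},{p3,p5}}
  A3: {{p4},{p2,p4}}
  A4: {{p2},{p1,p2},{p2,p4}}
  A12: {{p4},{p2,p4}} {{p3,p5}}
  A13: {{p4},{p2,p4}}
  A14: {{p2,p4}}
  A23: {{p4},{p2,p4}}
  A24: {{p2},{p1,p2},{p2,p4}}
  A34: {{p2,p4}}
  A123: {{p4},{p2,p4}}
  A124: {{p2,p4}}
  A134: {{p2,p4}}
  A234: {{p2,p4}}
  A1234: {{p2,p4}}
C dims 6,7,4,1; δ0: rk 4, SNF 1^4; δ1: rk 3, SNF 1^3; δ2: rk 1, SNF 1^1
Ȟ^0 = (6 − 4) − 0 = 2, so Ȟ^0 ≅ Z^2
Ȟ^1 = (7 − 3) − 4 = 0, so Ȟ^1 ≅ 0
Ȟ^2 = (4 − 1) − 3 = 0, so Ȟ^2 ≅ 0

Ȟ^0(U;F) ≅ Z^2,  Ȟ^1(U;F) ≅ 0,  Ȟ^2(U;F) ≅ 0


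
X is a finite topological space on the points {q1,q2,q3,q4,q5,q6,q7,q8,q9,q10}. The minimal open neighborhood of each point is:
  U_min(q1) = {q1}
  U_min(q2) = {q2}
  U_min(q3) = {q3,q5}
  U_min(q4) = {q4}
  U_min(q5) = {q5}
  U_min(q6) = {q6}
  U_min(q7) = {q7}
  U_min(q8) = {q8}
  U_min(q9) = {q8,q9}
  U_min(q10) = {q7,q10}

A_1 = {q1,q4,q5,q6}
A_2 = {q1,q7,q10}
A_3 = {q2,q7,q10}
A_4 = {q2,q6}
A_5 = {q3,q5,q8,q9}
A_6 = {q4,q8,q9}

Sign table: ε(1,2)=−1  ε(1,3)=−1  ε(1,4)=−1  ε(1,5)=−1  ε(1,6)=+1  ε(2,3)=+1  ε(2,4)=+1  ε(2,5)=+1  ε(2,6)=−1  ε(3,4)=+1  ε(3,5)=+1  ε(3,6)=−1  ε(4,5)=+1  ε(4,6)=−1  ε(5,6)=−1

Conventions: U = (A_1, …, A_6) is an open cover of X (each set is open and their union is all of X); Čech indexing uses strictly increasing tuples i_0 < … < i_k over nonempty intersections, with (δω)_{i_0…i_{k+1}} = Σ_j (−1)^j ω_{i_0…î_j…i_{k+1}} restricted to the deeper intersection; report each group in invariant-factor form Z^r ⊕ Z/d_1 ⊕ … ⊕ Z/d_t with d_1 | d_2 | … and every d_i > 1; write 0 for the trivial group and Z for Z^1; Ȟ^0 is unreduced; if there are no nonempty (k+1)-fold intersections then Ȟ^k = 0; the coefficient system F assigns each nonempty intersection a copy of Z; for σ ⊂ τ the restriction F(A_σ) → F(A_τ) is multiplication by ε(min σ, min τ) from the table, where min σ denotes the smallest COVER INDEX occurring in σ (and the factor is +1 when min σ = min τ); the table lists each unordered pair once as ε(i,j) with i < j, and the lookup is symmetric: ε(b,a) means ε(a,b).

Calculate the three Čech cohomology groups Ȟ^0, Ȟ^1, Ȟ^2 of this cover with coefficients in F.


Ȟ^0 ≅ Z, Ȟ^1 ≅ Z^2, Ȟ^2 ≅ 0

nerve of the cover:
  A12={q1} A14={q6} A15={q5} A16={q4} A23={q7,q10} A34={q2} A56={q8,q9}
C dims 6,7; δ0: rk 5, SNF 1^5
Ȟ^0 = (6 − 5) − 0 = 1, so Ȟ^0 ≅ Z
Ȟ^1 = (7 − 0) − 5 = 2, so Ȟ^1 ≅ Z^2
Ȟ^2 = (0 − 0) − 0 = 0, so Ȟ^2 ≅ 0


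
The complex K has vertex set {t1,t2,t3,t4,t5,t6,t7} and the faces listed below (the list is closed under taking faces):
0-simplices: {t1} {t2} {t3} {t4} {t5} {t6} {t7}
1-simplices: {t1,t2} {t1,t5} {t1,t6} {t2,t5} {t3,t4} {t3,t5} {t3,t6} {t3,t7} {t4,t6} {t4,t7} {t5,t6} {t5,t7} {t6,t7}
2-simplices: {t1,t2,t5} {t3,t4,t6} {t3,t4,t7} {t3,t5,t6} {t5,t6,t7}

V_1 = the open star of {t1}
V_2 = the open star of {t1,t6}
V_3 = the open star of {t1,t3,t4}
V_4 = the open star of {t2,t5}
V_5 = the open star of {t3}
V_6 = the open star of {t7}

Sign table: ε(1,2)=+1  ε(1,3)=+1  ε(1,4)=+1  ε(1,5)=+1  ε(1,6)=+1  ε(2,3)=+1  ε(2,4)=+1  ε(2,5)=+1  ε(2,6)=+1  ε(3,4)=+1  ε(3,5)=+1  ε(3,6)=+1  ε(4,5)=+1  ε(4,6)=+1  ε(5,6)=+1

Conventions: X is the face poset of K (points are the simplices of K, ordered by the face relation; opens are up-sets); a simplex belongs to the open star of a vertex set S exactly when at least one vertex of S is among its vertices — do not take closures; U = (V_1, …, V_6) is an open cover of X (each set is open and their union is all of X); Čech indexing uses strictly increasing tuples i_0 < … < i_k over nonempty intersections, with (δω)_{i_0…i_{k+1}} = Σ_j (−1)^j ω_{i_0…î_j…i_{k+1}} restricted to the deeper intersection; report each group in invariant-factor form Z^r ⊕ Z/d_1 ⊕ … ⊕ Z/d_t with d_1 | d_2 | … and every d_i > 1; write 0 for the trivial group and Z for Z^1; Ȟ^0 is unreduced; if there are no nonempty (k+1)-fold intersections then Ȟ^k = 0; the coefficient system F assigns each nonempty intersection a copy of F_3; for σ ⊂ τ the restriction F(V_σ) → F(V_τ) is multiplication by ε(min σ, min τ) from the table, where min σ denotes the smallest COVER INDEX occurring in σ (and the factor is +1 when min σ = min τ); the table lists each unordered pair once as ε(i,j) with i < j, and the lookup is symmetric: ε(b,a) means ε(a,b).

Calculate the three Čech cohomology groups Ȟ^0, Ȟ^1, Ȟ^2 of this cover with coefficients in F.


Ȟ^0 = Z/3, Ȟ^1 = Z/3 and Ȟ^2 = 0

nerve simplices:
  V1={{t1},{t1,t2},{t1,t5},{t1,t6},{t1,t2,t5}} V2={{t1},{t6},{t1,t2},{t1,t5},{t1,t6},{t3,t6},{t4,t6},{t5,t6},{t6,t7},{t1,t2,t5},{t3,t4,t6},{t3,t5,t6},{t5,t6,t7}} V3={{t1},{t3},{t4},{t1,t2},{t1,t5},{t1,t6},{t3,t4},{t3,t5},{t3,t6},{t3,t7},{t4,t6},{t4,t7},{t1,t2,t5},{t3,t4,t6},{t3,t4,t7},{t3,t5,t6}} V4={{t2},{t5},{t1,t2},{t1,t5},{t2,t5},{t3,t5},{t5,t6},{t5,t7},{t1,t2,t5},{t3,t5,t6},{t5,t6,t7}} V5={{t3},{t3,t4},{t3,t5},{t3,t6},{t3,t7},{t3,t4,t6},{t3,t4,t7},{t3,t5,t6}} V6={{t7},{t3,t7},{t4,t7},{t5,t7},{t6,t7},{t3,t4,t7},{t5,t6,t7}}
  V12={{t1},{t1,t2},{t1,t5},{t1,t6},{t1,t2,t5}} V13={{t1},{t1,t2},{t1,t5},{t1,t6},{t1,t2,t5}} V14={{t1,t2},{t1,t5},{t1,t2,t5}} V23={{t1},{t1,t2},{t1,t5},{t1,t6},{t3,t6},{t4,t6},{t1,t2,t5},{t3,t4,t6},{t3,t5,t6}} V24={{t1,t2},{t1,t5},{t5,t6},{t1,t2,t5},{t3,t5,t6},{t5,t6,t7}} V25={{t3,t6},{t3,t4,t6},{t3,t5,t6}} V26={{t6,t7},{t5,t6,t7}} V34={{t1,t2},{t1,t5},{t3,t5},{t1,t2,t5},{t3,t5,t6}} V35={{t3},{t3,t4},{t3,t5},{t3,t6},{t3,t7},{t3,t4,t6},{t3,t4,t7},{t3,t5,t6}} V36={{t3,t7},{t4,t7},{t3,t4,t7}} V45={{t3,t5},{t3,t5,t6}} V46={{t5,t7},{t5,t6,t7}} V56={{t3,t7},{t3,t4,t7}}
  V123={{t1},{t1,t2},{t1,t5},{t1,t6},{t1,t2,t5}} V124={{t1,t2},{t1,t5},{t1,t2,t5}} V134={{t1,t2},{t1,t5},{t1,t2,t5}} V234={{t1,t2},{t1,t5},{t1,t2,t5},{t3,t5,t6}} V235={{t3,t6},{t3,t4,t6},{t3,t5,t6}} V245={{t3,t5,t6}} V246={{t5,t6,t7}} V345={{t3,t5},{t3,t5,t6}} V356={{t3,t7},{t3,t4,t7}}
  V1234={{t1,t2},{t1,t5},{t1,t2,t5}} V2345={{t3,t5,t6}}
C dims 6,13,9,2; δ0: rk_F3 5; δ1: rk_F3 7; δ2: rk_F3 2
degree 0: 6−5−0 = 1 → Ȟ^0 ≅ Z/3
degree 1: 13−7−5 = 1 → Ȟ^1 ≅ Z/3
degree 2: 9−2−7 = 0 → Ȟ^2 ≅ 0


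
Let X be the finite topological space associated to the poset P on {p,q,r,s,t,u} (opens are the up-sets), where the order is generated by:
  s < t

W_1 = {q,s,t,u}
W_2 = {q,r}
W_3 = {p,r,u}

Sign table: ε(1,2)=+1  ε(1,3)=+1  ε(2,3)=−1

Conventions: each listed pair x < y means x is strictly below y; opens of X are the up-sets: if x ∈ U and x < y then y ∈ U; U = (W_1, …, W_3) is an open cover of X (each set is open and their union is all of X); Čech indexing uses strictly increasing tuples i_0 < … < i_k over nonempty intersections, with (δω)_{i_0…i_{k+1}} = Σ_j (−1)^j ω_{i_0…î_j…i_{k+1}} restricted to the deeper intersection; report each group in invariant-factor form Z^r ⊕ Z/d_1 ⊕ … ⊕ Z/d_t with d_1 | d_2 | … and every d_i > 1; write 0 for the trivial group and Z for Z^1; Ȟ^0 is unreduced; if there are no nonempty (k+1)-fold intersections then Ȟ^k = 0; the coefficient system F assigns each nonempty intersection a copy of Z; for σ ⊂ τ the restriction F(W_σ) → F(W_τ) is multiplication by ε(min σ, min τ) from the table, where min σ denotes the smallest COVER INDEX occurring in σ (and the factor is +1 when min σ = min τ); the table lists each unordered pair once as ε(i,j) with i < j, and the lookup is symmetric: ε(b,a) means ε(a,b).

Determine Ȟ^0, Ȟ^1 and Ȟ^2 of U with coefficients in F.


nonempty intersections:
  W12={q} W13={u} W23={r}
C dims 3,3; δ0: rk 3, SNF 1^2·2
Ȟ^0: (3−3)−0=0 ⇒ 0
Ȟ^1: (3−0)−3=0 plus torsion [2] ⇒ Z/2
Ȟ^2: (0−0)−0=0 ⇒ 0

Ȟ^0(U;F) ≅ 0, Ȟ^1(U;F) ≅ Z/2 and Ȟ^2(U;F) ≅ 0


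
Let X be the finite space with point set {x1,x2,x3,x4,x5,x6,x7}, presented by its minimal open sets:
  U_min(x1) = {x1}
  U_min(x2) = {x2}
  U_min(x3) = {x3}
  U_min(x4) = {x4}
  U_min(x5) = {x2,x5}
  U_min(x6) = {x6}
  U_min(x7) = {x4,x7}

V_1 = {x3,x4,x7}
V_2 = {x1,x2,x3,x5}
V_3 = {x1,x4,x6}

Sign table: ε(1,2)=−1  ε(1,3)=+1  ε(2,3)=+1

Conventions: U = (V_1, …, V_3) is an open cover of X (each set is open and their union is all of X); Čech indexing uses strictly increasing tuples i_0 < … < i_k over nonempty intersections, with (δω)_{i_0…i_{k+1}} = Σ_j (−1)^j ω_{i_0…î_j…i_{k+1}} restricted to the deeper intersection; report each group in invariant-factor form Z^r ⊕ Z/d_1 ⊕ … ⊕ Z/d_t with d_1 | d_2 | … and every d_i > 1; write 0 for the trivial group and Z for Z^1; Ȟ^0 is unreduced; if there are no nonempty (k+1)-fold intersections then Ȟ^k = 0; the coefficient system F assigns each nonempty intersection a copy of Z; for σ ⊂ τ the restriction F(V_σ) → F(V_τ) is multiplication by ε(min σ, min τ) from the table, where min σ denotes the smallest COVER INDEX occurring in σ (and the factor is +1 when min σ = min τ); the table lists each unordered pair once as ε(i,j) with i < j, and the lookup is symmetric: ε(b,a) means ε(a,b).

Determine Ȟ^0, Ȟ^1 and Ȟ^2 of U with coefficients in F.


Ȟ^0 = 0, Ȟ^1 = Z/2, Ȟ^2 = 0

intersection data:
  V12={x3} V13={x4} V23={x1}
C dims 3,3; δ0: rk 3, SNF 1^2·2
Ȟ^0 = (3 − 3) − 0 = 0, so Ȟ^0 ≅ 0
Ȟ^1 = (3 − 0) − 3 = 0 plus torsion [2], so Ȟ^1 ≅ Z/2
Ȟ^2 = (0 − 0) − 0 = 0, so Ȟ^2 ≅ 0


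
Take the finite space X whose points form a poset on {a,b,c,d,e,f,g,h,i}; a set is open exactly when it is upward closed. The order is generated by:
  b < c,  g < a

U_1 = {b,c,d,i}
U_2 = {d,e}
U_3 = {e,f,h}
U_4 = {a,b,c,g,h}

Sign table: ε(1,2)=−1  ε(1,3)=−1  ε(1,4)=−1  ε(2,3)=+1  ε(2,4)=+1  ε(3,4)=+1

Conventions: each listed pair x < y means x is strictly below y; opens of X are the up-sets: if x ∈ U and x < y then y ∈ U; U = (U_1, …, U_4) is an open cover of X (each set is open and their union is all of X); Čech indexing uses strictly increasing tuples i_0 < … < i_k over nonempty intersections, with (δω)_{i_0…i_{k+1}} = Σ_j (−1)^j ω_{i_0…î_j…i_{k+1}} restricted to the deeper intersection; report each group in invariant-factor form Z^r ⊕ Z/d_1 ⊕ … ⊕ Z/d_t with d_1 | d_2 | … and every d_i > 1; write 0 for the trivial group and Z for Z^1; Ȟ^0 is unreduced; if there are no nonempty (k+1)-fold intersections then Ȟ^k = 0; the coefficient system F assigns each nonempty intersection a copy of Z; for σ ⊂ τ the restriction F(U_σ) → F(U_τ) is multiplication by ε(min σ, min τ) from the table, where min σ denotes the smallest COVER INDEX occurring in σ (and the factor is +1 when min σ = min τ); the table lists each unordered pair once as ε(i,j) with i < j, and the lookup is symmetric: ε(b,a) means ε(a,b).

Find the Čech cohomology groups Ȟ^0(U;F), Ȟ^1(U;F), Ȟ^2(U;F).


Ȟ^0 = Z,  Ȟ^1 = Z,  Ȟ^2 = 0

nonempty overlaps:
  U12={d} U14={b,c} U23={e} U34={h}
C dims 4,4; δ0: rk 3, SNF 1^3
degree 0: 4−3−0 = 1 → Ȟ^0 ≅ Z
degree 1: 4−0−3 = 1 → Ȟ^1 ≅ Z
degree 2: 0−0−0 = 0 → Ȟ^2 ≅ 0
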